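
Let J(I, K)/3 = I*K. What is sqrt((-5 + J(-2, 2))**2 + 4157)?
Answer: 3*sqrt(494) ≈ 66.678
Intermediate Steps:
J(I, K) = 3*I*K (J(I, K) = 3*(I*K) = 3*I*K)
sqrt((-5 + J(-2, 2))**2 + 4157) = sqrt((-5 + 3*(-2)*2)**2 + 4157) = sqrt((-5 - 12)**2 + 4157) = sqrt((-17)**2 + 4157) = sqrt(289 + 4157) = sqrt(4446) = 3*sqrt(494)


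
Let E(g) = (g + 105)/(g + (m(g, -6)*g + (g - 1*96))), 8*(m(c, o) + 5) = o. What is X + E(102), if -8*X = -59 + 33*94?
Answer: -971821/2552 ≈ -380.81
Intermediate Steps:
m(c, o) = -5 + o/8
E(g) = (105 + g)/(-96 - 15*g/4) (E(g) = (g + 105)/(g + ((-5 + (⅛)*(-6))*g + (g - 1*96))) = (105 + g)/(g + ((-5 - ¾)*g + (g - 96))) = (105 + g)/(g + (-23*g/4 + (-96 + g))) = (105 + g)/(g + (-96 - 19*g/4)) = (105 + g)/(-96 - 15*g/4))
X = -3043/8 (X = -(-59 + 33*94)/8 = -(-59 + 3102)/8 = -⅛*3043 = -3043/8 ≈ -380.38)
X + E(102) = -3043/8 + 4*(-105 - 1*102)/(3*(128 + 5*102)) = -3043/8 + 4*(-105 - 102)/(3*(128 + 510)) = -3043/8 + (4/3)*(-207)/638 = -3043/8 + (4/3)*(1/638)*(-207) = -3043/8 - 138/319 = -971821/2552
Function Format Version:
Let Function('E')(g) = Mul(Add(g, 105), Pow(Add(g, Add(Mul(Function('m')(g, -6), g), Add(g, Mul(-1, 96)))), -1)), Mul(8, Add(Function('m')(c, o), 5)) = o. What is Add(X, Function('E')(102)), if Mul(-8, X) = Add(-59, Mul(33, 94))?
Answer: Rational(-971821, 2552) ≈ -380.81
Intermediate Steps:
Function('m')(c, o) = Add(-5, Mul(Rational(1, 8), o))
Function('E')(g) = Mul(Pow(Add(-96, Mul(Rational(-15, 4), g)), -1), Add(105, g)) (Function('E')(g) = Mul(Add(g, 105), Pow(Add(g, Add(Mul(Add(-5, Mul(Rational(1, 8), -6)), g), Add(g, Mul(-1, 96)))), -1)) = Mul(Add(105, g), Pow(Add(g, Add(Mul(Add(-5, Rational(-3, 4)), g), Add(g, -96))), -1)) = Mul(Add(105, g), Pow(Add(g, Add(Mul(Rational(-23, 4), g), Add(-96, g))), -1)) = Mul(Add(105, g), Pow(Add(g, Add(-96, Mul(Rational(-19, 4), g))), -1)) = Mul(Add(105, g), Pow(Add(-96, Mul(Rational(-15, 4), g)), -1)) = Mul(Pow(Add(-96, Mul(Rational(-15, 4), g)), -1), Add(105, g)))
X = Rational(-3043, 8) (X = Mul(Rational(-1, 8), Add(-59, Mul(33, 94))) = Mul(Rational(-1, 8), Add(-59, 3102)) = Mul(Rational(-1, 8), 3043) = Rational(-3043, 8) ≈ -380.38)
Add(X, Function('E')(102)) = Add(Rational(-3043, 8), Mul(Rational(4, 3), Pow(Add(128, Mul(5, 102)), -1), Add(-105, Mul(-1, 102)))) = Add(Rational(-3043, 8), Mul(Rational(4, 3), Pow(Add(128, 510), -1), Add(-105, -102))) = Add(Rational(-3043, 8), Mul(Rational(4, 3), Pow(638, -1), -207)) = Add(Rational(-3043, 8), Mul(Rational(4, 3), Rational(1, 638), -207)) = Add(Rational(-3043, 8), Rational(-138, 319)) = Rational(-971821, 2552)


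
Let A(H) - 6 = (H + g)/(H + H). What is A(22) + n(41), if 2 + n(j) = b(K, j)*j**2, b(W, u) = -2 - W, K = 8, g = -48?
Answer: -369745/22 ≈ -16807.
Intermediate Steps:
A(H) = 6 + (-48 + H)/(2*H) (A(H) = 6 + (H - 48)/(H + H) = 6 + (-48 + H)/((2*H)) = 6 + (-48 + H)*(1/(2*H)) = 6 + (-48 + H)/(2*H))
n(j) = -2 - 10*j**2 (n(j) = -2 + (-2 - 1*8)*j**2 = -2 + (-2 - 8)*j**2 = -2 - 10*j**2)
A(22) + n(41) = (13/2 - 24/22) + (-2 - 10*41**2) = (13/2 - 24*1/22) + (-2 - 10*1681) = (13/2 - 12/11) + (-2 - 16810) = 119/22 - 16812 = -369745/22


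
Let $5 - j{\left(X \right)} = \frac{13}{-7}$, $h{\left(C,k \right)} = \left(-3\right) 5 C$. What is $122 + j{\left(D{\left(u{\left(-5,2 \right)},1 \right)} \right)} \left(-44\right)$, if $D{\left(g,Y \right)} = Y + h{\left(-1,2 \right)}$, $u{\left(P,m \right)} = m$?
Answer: $- \frac{1258}{7} \approx -179.71$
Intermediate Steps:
$h{\left(C,k \right)} = - 15 C$
$D{\left(g,Y \right)} = 15 + Y$ ($D{\left(g,Y \right)} = Y - -15 = Y + 15 = 15 + Y$)
$j{\left(X \right)} = \frac{48}{7}$ ($j{\left(X \right)} = 5 - \frac{13}{-7} = 5 - 13 \left(- \frac{1}{7}\right) = 5 - - \frac{13}{7} = 5 + \frac{13}{7} = \frac{48}{7}$)
$122 + j{\left(D{\left(u{\left(-5,2 \right)},1 \right)} \right)} \left(-44\right) = 122 + \frac{48}{7} \left(-44\right) = 122 - \frac{2112}{7} = - \frac{1258}{7}$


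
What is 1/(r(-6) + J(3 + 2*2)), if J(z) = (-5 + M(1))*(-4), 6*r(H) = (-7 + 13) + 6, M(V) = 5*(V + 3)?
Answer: -1/58 ≈ -0.017241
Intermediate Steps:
M(V) = 15 + 5*V (M(V) = 5*(3 + V) = 15 + 5*V)
r(H) = 2 (r(H) = ((-7 + 13) + 6)/6 = (6 + 6)/6 = (1/6)*12 = 2)
J(z) = -60 (J(z) = (-5 + (15 + 5*1))*(-4) = (-5 + (15 + 5))*(-4) = (-5 + 20)*(-4) = 15*(-4) = -60)
1/(r(-6) + J(3 + 2*2)) = 1/(2 - 60) = 1/(-58) = -1/58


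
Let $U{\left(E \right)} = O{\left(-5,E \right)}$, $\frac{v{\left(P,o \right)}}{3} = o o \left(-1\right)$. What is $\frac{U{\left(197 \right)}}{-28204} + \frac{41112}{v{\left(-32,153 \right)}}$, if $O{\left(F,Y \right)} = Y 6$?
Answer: $- \frac{69029509}{110037906} \approx -0.62733$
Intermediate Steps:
$v{\left(P,o \right)} = - 3 o^{2}$ ($v{\left(P,o \right)} = 3 o o \left(-1\right) = 3 o^{2} \left(-1\right) = 3 \left(- o^{2}\right) = - 3 o^{2}$)
$O{\left(F,Y \right)} = 6 Y$
$U{\left(E \right)} = 6 E$
$\frac{U{\left(197 \right)}}{-28204} + \frac{41112}{v{\left(-32,153 \right)}} = \frac{6 \cdot 197}{-28204} + \frac{41112}{\left(-3\right) 153^{2}} = 1182 \left(- \frac{1}{28204}\right) + \frac{41112}{\left(-3\right) 23409} = - \frac{591}{14102} + \frac{41112}{-70227} = - \frac{591}{14102} + 41112 \left(- \frac{1}{70227}\right) = - \frac{591}{14102} - \frac{4568}{7803} = - \frac{69029509}{110037906}$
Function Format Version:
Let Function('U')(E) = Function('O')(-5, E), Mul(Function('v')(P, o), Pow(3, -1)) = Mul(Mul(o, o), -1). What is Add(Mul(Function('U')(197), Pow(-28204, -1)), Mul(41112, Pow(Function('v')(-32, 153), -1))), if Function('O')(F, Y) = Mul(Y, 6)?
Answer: Rational(-69029509, 110037906) ≈ -0.62733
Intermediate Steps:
Function('v')(P, o) = Mul(-3, Pow(o, 2)) (Function('v')(P, o) = Mul(3, Mul(Mul(o, o), -1)) = Mul(3, Mul(Pow(o, 2), -1)) = Mul(3, Mul(-1, Pow(o, 2))) = Mul(-3, Pow(o, 2)))
Function('O')(F, Y) = Mul(6, Y)
Function('U')(E) = Mul(6, E)
Add(Mul(Function('U')(197), Pow(-28204, -1)), Mul(41112, Pow(Function('v')(-32, 153), -1))) = Add(Mul(Mul(6, 197), Pow(-28204, -1)), Mul(41112, Pow(Mul(-3, Pow(153, 2)), -1))) = Add(Mul(1182, Rational(-1, 28204)), Mul(41112, Pow(Mul(-3, 23409), -1))) = Add(Rational(-591, 14102), Mul(41112, Pow(-70227, -1))) = Add(Rational(-591, 14102), Mul(41112, Rational(-1, 70227))) = Add(Rational(-591, 14102), Rational(-4568, 7803)) = Rational(-69029509, 110037906)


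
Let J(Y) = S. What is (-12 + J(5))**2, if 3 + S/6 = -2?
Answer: 1764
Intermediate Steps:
S = -30 (S = -18 + 6*(-2) = -18 - 12 = -30)
J(Y) = -30
(-12 + J(5))**2 = (-12 - 30)**2 = (-42)**2 = 1764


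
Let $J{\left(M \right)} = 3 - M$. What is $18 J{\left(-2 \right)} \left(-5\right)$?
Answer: $-450$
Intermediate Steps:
$18 J{\left(-2 \right)} \left(-5\right) = 18 \left(3 - -2\right) \left(-5\right) = 18 \left(3 + 2\right) \left(-5\right) = 18 \cdot 5 \left(-5\right) = 90 \left(-5\right) = -450$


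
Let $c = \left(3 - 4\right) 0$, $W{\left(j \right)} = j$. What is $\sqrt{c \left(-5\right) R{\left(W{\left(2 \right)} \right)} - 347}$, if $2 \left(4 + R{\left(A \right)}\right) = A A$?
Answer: $i \sqrt{347} \approx 18.628 i$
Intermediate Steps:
$R{\left(A \right)} = -4 + \frac{A^{2}}{2}$ ($R{\left(A \right)} = -4 + \frac{A A}{2} = -4 + \frac{A^{2}}{2}$)
$c = 0$ ($c = \left(-1\right) 0 = 0$)
$\sqrt{c \left(-5\right) R{\left(W{\left(2 \right)} \right)} - 347} = \sqrt{0 \left(-5\right) \left(-4 + \frac{2^{2}}{2}\right) - 347} = \sqrt{0 \left(-4 + \frac{1}{2} \cdot 4\right) - 347} = \sqrt{0 \left(-4 + 2\right) - 347} = \sqrt{0 \left(-2\right) - 347} = \sqrt{0 - 347} = \sqrt{-347} = i \sqrt{347}$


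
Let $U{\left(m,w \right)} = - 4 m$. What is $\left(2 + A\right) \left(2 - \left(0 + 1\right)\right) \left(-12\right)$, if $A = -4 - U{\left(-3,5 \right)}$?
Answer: $168$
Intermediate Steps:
$A = -16$ ($A = -4 - \left(-4\right) \left(-3\right) = -4 - 12 = -16$)
$\left(2 + A\right) \left(2 - \left(0 + 1\right)\right) \left(-12\right) = \left(2 - 16\right) \left(2 - \left(0 + 1\right)\right) \left(-12\right) = - 14 \left(2 - 1\right) \left(-12\right) = \left(-14\right) 1 \left(-12\right) = \left(-14\right) \left(-12\right) = 168$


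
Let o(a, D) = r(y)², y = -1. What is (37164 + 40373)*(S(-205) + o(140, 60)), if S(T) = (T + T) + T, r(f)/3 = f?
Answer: -46987422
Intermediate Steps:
r(f) = 3*f
o(a, D) = 9 (o(a, D) = (3*(-1))² = (-3)² = 9)
S(T) = 3*T (S(T) = 2*T + T = 3*T)
(37164 + 40373)*(S(-205) + o(140, 60)) = (37164 + 40373)*(3*(-205) + 9) = 77537*(-615 + 9) = 77537*(-606) = -46987422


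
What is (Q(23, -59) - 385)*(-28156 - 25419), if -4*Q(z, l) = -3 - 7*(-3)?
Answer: 41734925/2 ≈ 2.0867e+7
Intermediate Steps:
Q(z, l) = -9/2 (Q(z, l) = -(-3 - 7*(-3))/4 = -(-3 + 21)/4 = -¼*18 = -9/2)
(Q(23, -59) - 385)*(-28156 - 25419) = (-9/2 - 385)*(-28156 - 25419) = -779/2*(-53575) = 41734925/2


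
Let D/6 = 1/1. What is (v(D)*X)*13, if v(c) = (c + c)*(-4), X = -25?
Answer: 15600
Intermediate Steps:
D = 6 (D = 6/1 = 6*1 = 6)
v(c) = -8*c (v(c) = (2*c)*(-4) = -8*c)
(v(D)*X)*13 = (-8*6*(-25))*13 = -48*(-25)*13 = 1200*13 = 15600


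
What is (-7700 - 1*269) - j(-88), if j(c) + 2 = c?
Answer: -7879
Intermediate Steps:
j(c) = -2 + c
(-7700 - 1*269) - j(-88) = (-7700 - 1*269) - (-2 - 88) = (-7700 - 269) - 1*(-90) = -7969 + 90 = -7879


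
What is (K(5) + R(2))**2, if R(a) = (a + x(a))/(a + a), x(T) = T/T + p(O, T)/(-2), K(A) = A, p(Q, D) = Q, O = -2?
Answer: 36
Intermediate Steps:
x(T) = 2 (x(T) = T/T - 2/(-2) = 1 - 2*(-1/2) = 1 + 1 = 2)
R(a) = (2 + a)/(2*a) (R(a) = (a + 2)/(a + a) = (2 + a)/((2*a)) = (2 + a)*(1/(2*a)) = (2 + a)/(2*a))
(K(5) + R(2))**2 = (5 + (1/2)*(2 + 2)/2)**2 = (5 + (1/2)*(1/2)*4)**2 = (5 + 1)**2 = 6**2 = 36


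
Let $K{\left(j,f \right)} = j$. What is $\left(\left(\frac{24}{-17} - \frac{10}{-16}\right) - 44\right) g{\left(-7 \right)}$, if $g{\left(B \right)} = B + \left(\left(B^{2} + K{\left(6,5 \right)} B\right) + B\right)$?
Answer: $\frac{42637}{136} \approx 313.51$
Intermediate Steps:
$g{\left(B \right)} = B^{2} + 8 B$ ($g{\left(B \right)} = B + \left(\left(B^{2} + 6 B\right) + B\right) = B + \left(B^{2} + 7 B\right) = B^{2} + 8 B$)
$\left(\left(\frac{24}{-17} - \frac{10}{-16}\right) - 44\right) g{\left(-7 \right)} = \left(\left(\frac{24}{-17} - \frac{10}{-16}\right) - 44\right) \left(- 7 \left(8 - 7\right)\right) = \left(\left(24 \left(- \frac{1}{17}\right) - - \frac{5}{8}\right) - 44\right) \left(\left(-7\right) 1\right) = \left(\left(- \frac{24}{17} + \frac{5}{8}\right) - 44\right) \left(-7\right) = \left(- \frac{107}{136} - 44\right) \left(-7\right) = \left(- \frac{6091}{136}\right) \left(-7\right) = \frac{42637}{136}$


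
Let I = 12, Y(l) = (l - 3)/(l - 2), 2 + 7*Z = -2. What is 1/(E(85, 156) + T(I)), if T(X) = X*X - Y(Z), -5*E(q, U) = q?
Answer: 18/2261 ≈ 0.0079611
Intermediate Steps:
Z = -4/7 (Z = -2/7 + (⅐)*(-2) = -2/7 - 2/7 = -4/7 ≈ -0.57143)
Y(l) = (-3 + l)/(-2 + l)
E(q, U) = -q/5
T(X) = -25/18 + X² (T(X) = X*X - (-3 - 4/7)/(-2 - 4/7) = X² - (-25)/((-18/7)*7) = X² - (-7)*(-25)/(18*7) = X² - 1*25/18 = X² - 25/18 = -25/18 + X²)
1/(E(85, 156) + T(I)) = 1/(-⅕*85 + (-25/18 + 12²)) = 1/(-17 + (-25/18 + 144)) = 1/(-17 + 2567/18) = 1/(2261/18) = 18/2261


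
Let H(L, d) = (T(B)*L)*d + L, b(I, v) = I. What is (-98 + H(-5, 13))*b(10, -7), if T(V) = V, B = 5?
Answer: -4280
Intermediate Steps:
H(L, d) = L + 5*L*d (H(L, d) = (5*L)*d + L = 5*L*d + L = L + 5*L*d)
(-98 + H(-5, 13))*b(10, -7) = (-98 - 5*(1 + 5*13))*10 = (-98 - 5*(1 + 65))*10 = (-98 - 5*66)*10 = (-98 - 330)*10 = -428*10 = -4280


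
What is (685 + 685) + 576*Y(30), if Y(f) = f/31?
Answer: 59750/31 ≈ 1927.4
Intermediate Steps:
Y(f) = f/31 (Y(f) = f*(1/31) = f/31)
(685 + 685) + 576*Y(30) = (685 + 685) + 576*((1/31)*30) = 1370 + 576*(30/31) = 1370 + 17280/31 = 59750/31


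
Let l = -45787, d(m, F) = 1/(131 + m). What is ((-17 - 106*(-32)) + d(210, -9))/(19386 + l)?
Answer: -1150876/9002741 ≈ -0.12784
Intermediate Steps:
((-17 - 106*(-32)) + d(210, -9))/(19386 + l) = ((-17 - 106*(-32)) + 1/(131 + 210))/(19386 - 45787) = ((-17 + 3392) + 1/341)/(-26401) = (3375 + 1/341)*(-1/26401) = (1150876/341)*(-1/26401) = -1150876/9002741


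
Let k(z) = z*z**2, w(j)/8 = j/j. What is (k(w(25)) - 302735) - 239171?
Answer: -541394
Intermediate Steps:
w(j) = 8 (w(j) = 8*(j/j) = 8*1 = 8)
k(z) = z**3
(k(w(25)) - 302735) - 239171 = (8**3 - 302735) - 239171 = (512 - 302735) - 239171 = -302223 - 239171 = -541394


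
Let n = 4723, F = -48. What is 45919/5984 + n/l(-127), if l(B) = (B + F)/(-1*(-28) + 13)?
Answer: -1150723887/1047200 ≈ -1098.9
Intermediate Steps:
l(B) = -48/41 + B/41 (l(B) = (B - 48)/(-1*(-28) + 13) = (-48 + B)/(28 + 13) = (-48 + B)/41 = (-48 + B)*(1/41) = -48/41 + B/41)
45919/5984 + n/l(-127) = 45919/5984 + 4723/(-48/41 + (1/41)*(-127)) = 45919*(1/5984) + 4723/(-48/41 - 127/41) = 45919/5984 + 4723/(-175/41) = 45919/5984 + 4723*(-41/175) = 45919/5984 - 193643/175 = -1150723887/1047200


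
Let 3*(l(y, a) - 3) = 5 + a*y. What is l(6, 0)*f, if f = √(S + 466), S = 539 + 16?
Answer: 14*√1021/3 ≈ 149.11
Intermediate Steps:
S = 555
l(y, a) = 14/3 + a*y/3 (l(y, a) = 3 + (5 + a*y)/3 = 3 + (5/3 + a*y/3) = 14/3 + a*y/3)
f = √1021 (f = √(555 + 466) = √1021 ≈ 31.953)
l(6, 0)*f = (14/3 + (⅓)*0*6)*√1021 = (14/3 + 0)*√1021 = 14*√1021/3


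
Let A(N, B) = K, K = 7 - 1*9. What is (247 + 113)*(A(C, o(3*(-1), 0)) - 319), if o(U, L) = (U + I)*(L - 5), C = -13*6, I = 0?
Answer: -115560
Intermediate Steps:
C = -78
K = -2 (K = 7 - 9 = -2)
o(U, L) = U*(-5 + L) (o(U, L) = (U + 0)*(L - 5) = U*(-5 + L))
A(N, B) = -2
(247 + 113)*(A(C, o(3*(-1), 0)) - 319) = (247 + 113)*(-2 - 319) = 360*(-321) = -115560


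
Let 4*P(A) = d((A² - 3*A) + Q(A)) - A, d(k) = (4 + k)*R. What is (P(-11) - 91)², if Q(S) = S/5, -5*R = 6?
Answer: 182223001/10000 ≈ 18222.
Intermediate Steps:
R = -6/5 (R = -⅕*6 = -6/5 ≈ -1.2000)
Q(S) = S/5 (Q(S) = S*(⅕) = S/5)
d(k) = -24/5 - 6*k/5 (d(k) = (4 + k)*(-6/5) = -24/5 - 6*k/5)
P(A) = -6/5 - 3*A²/10 + 59*A/100 (P(A) = ((-24/5 - 6*((A² - 3*A) + A/5)/5) - A)/4 = ((-24/5 - 6*(A² - 14*A/5)/5) - A)/4 = ((-24/5 + (-6*A²/5 + 84*A/25)) - A)/4 = ((-24/5 - 6*A²/5 + 84*A/25) - A)/4 = (-24/5 - 6*A²/5 + 59*A/25)/4 = -6/5 - 3*A²/10 + 59*A/100)
(P(-11) - 91)² = ((-6/5 - 3/10*(-11)² + (59/100)*(-11)) - 91)² = ((-6/5 - 3/10*121 - 649/100) - 91)² = ((-6/5 - 363/10 - 649/100) - 91)² = (-4399/100 - 91)² = (-13499/100)² = 182223001/10000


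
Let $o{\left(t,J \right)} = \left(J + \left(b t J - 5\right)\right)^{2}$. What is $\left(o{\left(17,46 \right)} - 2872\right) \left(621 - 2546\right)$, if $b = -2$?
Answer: $-4459564725$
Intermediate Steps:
$o{\left(t,J \right)} = \left(-5 + J - 2 J t\right)^{2}$ ($o{\left(t,J \right)} = \left(J + \left(- 2 t J - 5\right)\right)^{2} = \left(J - \left(5 + 2 J t\right)\right)^{2} = \left(-5 + J - 2 J t\right)^{2}$)
$\left(o{\left(17,46 \right)} - 2872\right) \left(621 - 2546\right) = \left(\left(-5 + 46 - 92 \cdot 17\right)^{2} - 2872\right) \left(621 - 2546\right) = \left(\left(-5 + 46 - 1564\right)^{2} - 2872\right) \left(-1925\right) = \left(\left(-1523\right)^{2} - 2872\right) \left(-1925\right) = \left(2319529 - 2872\right) \left(-1925\right) = 2316657 \left(-1925\right) = -4459564725$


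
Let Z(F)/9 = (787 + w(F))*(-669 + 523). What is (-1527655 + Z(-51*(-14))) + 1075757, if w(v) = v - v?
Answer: -1486016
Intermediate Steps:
w(v) = 0
Z(F) = -1034118 (Z(F) = 9*((787 + 0)*(-669 + 523)) = 9*(787*(-146)) = 9*(-114902) = -1034118)
(-1527655 + Z(-51*(-14))) + 1075757 = (-1527655 - 1034118) + 1075757 = -2561773 + 1075757 = -1486016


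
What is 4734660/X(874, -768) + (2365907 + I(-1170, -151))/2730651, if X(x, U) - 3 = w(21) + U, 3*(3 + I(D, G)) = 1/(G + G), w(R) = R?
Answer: -243996064811726/38346531993 ≈ -6362.9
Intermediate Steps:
I(D, G) = -3 + 1/(6*G) (I(D, G) = -3 + 1/(3*(G + G)) = -3 + 1/(3*((2*G))) = -3 + (1/(2*G))/3 = -3 + 1/(6*G))
X(x, U) = 24 + U (X(x, U) = 3 + (21 + U) = 24 + U)
4734660/X(874, -768) + (2365907 + I(-1170, -151))/2730651 = 4734660/(24 - 768) + (2365907 + (-3 + (1/6)/(-151)))/2730651 = 4734660/(-744) + (2365907 + (-3 + (1/6)*(-1/151)))*(1/2730651) = 4734660*(-1/744) + (2365907 + (-3 - 1/906))*(1/2730651) = -394555/62 + (2365907 - 2719/906)*(1/2730651) = -394555/62 + (2143509023/906)*(1/2730651) = -394555/62 + 2143509023/2473969806 = -243996064811726/38346531993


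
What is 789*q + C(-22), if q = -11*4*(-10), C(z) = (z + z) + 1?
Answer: 347117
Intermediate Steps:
C(z) = 1 + 2*z (C(z) = 2*z + 1 = 1 + 2*z)
q = 440 (q = -44*(-10) = 440)
789*q + C(-22) = 789*440 + (1 + 2*(-22)) = 347160 + (1 - 44) = 347160 - 43 = 347117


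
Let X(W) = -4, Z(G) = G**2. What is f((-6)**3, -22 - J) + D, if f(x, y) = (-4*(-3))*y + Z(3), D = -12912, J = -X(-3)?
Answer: -13215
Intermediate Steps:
J = 4 (J = -1*(-4) = 4)
f(x, y) = 9 + 12*y (f(x, y) = (-4*(-3))*y + 3**2 = 12*y + 9 = 9 + 12*y)
f((-6)**3, -22 - J) + D = (9 + 12*(-22 - 1*4)) - 12912 = (9 + 12*(-22 - 4)) - 12912 = (9 + 12*(-26)) - 12912 = (9 - 312) - 12912 = -303 - 12912 = -13215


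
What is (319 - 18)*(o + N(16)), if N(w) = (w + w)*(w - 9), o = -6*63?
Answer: -46354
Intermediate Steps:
o = -378
N(w) = 2*w*(-9 + w) (N(w) = (2*w)*(-9 + w) = 2*w*(-9 + w))
(319 - 18)*(o + N(16)) = (319 - 18)*(-378 + 2*16*(-9 + 16)) = 301*(-378 + 2*16*7) = 301*(-378 + 224) = 301*(-154) = -46354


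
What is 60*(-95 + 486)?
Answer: 23460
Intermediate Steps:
60*(-95 + 486) = 60*391 = 23460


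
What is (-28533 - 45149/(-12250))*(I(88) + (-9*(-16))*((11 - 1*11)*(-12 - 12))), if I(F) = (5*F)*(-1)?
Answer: 15377300444/1225 ≈ 1.2553e+7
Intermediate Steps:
I(F) = -5*F
(-28533 - 45149/(-12250))*(I(88) + (-9*(-16))*((11 - 1*11)*(-12 - 12))) = (-28533 - 45149/(-12250))*(-5*88 + (-9*(-16))*((11 - 1*11)*(-12 - 12))) = (-28533 - 45149*(-1/12250))*(-440 + 144*((11 - 11)*(-24))) = (-28533 + 45149/12250)*(-440 + 144*(0*(-24))) = -349484101*(-440 + 144*0)/12250 = -349484101*(-440 + 0)/12250 = -349484101/12250*(-440) = 15377300444/1225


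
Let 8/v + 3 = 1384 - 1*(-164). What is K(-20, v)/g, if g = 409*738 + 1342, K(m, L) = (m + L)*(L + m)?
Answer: 59644729/45231736725 ≈ 0.0013186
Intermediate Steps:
v = 8/1545 (v = 8/(-3 + (1384 - 1*(-164))) = 8/(-3 + (1384 + 164)) = 8/(-3 + 1548) = 8/1545 ≈ 0.0051780)
K(m, L) = (L + m)² (K(m, L) = (L + m)*(L + m) = (L + m)²)
g = 303184 (g = 301842 + 1342 = 303184)
K(-20, v)/g = (8/1545 - 20)²/303184 = (-30892/1545)²*(1/303184) = (954315664/2387025)*(1/303184) = 59644729/45231736725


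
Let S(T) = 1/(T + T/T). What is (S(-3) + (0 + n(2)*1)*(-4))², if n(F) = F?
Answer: 289/4 ≈ 72.250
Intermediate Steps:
S(T) = 1/(1 + T) (S(T) = 1/(T + 1) = 1/(1 + T))
(S(-3) + (0 + n(2)*1)*(-4))² = (1/(1 - 3) + (0 + 2*1)*(-4))² = (1/(-2) + (0 + 2)*(-4))² = (-½ + 2*(-4))² = (-½ - 8)² = (-17/2)² = 289/4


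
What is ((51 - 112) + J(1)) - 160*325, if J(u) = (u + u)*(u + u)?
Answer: -52057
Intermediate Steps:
J(u) = 4*u² (J(u) = (2*u)*(2*u) = 4*u²)
((51 - 112) + J(1)) - 160*325 = ((51 - 112) + 4*1²) - 160*325 = (-61 + 4*1) - 52000 = (-61 + 4) - 52000 = -57 - 52000 = -52057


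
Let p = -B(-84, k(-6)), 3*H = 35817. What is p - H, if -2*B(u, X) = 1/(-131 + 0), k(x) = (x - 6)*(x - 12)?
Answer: -3128019/262 ≈ -11939.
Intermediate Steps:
k(x) = (-12 + x)*(-6 + x) (k(x) = (-6 + x)*(-12 + x) = (-12 + x)*(-6 + x))
B(u, X) = 1/262 (B(u, X) = -1/(2*(-131 + 0)) = -1/2/(-131) = -1/2*(-1/131) = 1/262)
H = 11939 (H = (1/3)*35817 = 11939)
p = -1/262 (p = -1*1/262 = -1/262 ≈ -0.0038168)
p - H = -1/262 - 1*11939 = -1/262 - 11939 = -3128019/262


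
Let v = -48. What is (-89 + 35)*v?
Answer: 2592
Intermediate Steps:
(-89 + 35)*v = (-89 + 35)*(-48) = -54*(-48) = 2592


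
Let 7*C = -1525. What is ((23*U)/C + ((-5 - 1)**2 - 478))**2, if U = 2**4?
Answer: 457822743876/2325625 ≈ 1.9686e+5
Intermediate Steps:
C = -1525/7 (C = (1/7)*(-1525) = -1525/7 ≈ -217.86)
U = 16
((23*U)/C + ((-5 - 1)**2 - 478))**2 = ((23*16)/(-1525/7) + ((-5 - 1)**2 - 478))**2 = (368*(-7/1525) + ((-6)**2 - 478))**2 = (-2576/1525 + (36 - 478))**2 = (-2576/1525 - 442)**2 = (-676626/1525)**2 = 457822743876/2325625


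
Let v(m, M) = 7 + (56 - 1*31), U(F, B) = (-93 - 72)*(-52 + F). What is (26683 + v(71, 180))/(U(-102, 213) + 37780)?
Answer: 5343/12638 ≈ 0.42277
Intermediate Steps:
U(F, B) = 8580 - 165*F (U(F, B) = -165*(-52 + F) = 8580 - 165*F)
v(m, M) = 32 (v(m, M) = 7 + (56 - 31) = 7 + 25 = 32)
(26683 + v(71, 180))/(U(-102, 213) + 37780) = (26683 + 32)/((8580 - 165*(-102)) + 37780) = 26715/((8580 + 16830) + 37780) = 26715/(25410 + 37780) = 26715/63190 = 26715*(1/63190) = 5343/12638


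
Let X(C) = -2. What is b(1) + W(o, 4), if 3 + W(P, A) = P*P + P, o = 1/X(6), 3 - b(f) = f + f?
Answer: -9/4 ≈ -2.2500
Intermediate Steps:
b(f) = 3 - 2*f (b(f) = 3 - (f + f) = 3 - 2*f)
o = -1/2 (o = 1/(-2) = -1/2 ≈ -0.50000)
W(P, A) = -3 + P + P**2 (W(P, A) = -3 + (P*P + P) = -3 + (P**2 + P) = -3 + (P + P**2) = -3 + P + P**2)
b(1) + W(o, 4) = (3 - 2*1) + (-3 - 1/2 + (-1/2)**2) = (3 - 2) + (-3 - 1/2 + 1/4) = 1 - 13/4 = -9/4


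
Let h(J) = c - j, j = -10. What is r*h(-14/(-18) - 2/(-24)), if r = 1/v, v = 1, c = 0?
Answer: 10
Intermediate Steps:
h(J) = 10 (h(J) = 0 - 1*(-10) = 0 + 10 = 10)
r = 1 (r = 1/1 = 1)
r*h(-14/(-18) - 2/(-24)) = 1*10 = 10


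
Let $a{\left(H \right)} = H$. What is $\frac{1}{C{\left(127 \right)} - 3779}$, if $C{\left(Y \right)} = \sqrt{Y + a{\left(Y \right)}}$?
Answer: $- \frac{3779}{14280587} - \frac{\sqrt{254}}{14280587} \approx -0.00026574$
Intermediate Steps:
$C{\left(Y \right)} = \sqrt{2} \sqrt{Y}$ ($C{\left(Y \right)} = \sqrt{Y + Y} = \sqrt{2 Y} = \sqrt{2} \sqrt{Y}$)
$\frac{1}{C{\left(127 \right)} - 3779} = \frac{1}{\sqrt{2} \sqrt{127} - 3779} = \frac{1}{\sqrt{254} - 3779} = \frac{1}{-3779 + \sqrt{254}}$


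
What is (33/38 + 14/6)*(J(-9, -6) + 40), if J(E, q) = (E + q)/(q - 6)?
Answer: 20075/152 ≈ 132.07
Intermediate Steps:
J(E, q) = (E + q)/(-6 + q)
(33/38 + 14/6)*(J(-9, -6) + 40) = (33/38 + 14/6)*((-9 - 6)/(-6 - 6) + 40) = (33*(1/38) + 14*(⅙))*(-15/(-12) + 40) = (33/38 + 7/3)*(-1/12*(-15) + 40) = 365*(5/4 + 40)/114 = (365/114)*(165/4) = 20075/152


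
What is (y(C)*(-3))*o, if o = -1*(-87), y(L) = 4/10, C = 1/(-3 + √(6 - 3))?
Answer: -522/5 ≈ -104.40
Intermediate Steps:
C = 1/(-3 + √3) ≈ -0.78868
y(L) = ⅖ (y(L) = 4*(⅒) = ⅖)
o = 87
(y(C)*(-3))*o = ((⅖)*(-3))*87 = -6/5*87 = -522/5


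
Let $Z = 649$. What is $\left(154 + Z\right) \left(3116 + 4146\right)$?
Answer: $5831386$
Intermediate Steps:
$\left(154 + Z\right) \left(3116 + 4146\right) = \left(154 + 649\right) \left(3116 + 4146\right) = 803 \cdot 7262 = 5831386$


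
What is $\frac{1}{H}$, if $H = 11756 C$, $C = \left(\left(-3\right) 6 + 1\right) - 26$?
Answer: $- \frac{1}{505508} \approx -1.9782 \cdot 10^{-6}$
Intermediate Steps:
$C = -43$ ($C = \left(-18 + 1\right) - 26 = -17 - 26 = -43$)
$H = -505508$ ($H = 11756 \left(-43\right) = -505508$)
$\frac{1}{H} = \frac{1}{-505508} = - \frac{1}{505508}$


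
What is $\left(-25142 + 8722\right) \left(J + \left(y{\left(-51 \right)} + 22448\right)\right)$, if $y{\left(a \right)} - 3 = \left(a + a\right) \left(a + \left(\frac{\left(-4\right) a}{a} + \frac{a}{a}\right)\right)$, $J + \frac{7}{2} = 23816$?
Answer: $-850088030$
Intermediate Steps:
$J = \frac{47625}{2}$ ($J = - \frac{7}{2} + 23816 = \frac{47625}{2} \approx 23813.0$)
$y{\left(a \right)} = 3 + 2 a \left(-3 + a\right)$ ($y{\left(a \right)} = 3 + \left(a + a\right) \left(a + \left(\frac{\left(-4\right) a}{a} + \frac{a}{a}\right)\right) = 3 + 2 a \left(a + \left(-4 + 1\right)\right) = 3 + 2 a \left(a - 3\right) = 3 + 2 a \left(-3 + a\right)$)
$\left(-25142 + 8722\right) \left(J + \left(y{\left(-51 \right)} + 22448\right)\right) = \left(-25142 + 8722\right) \left(\frac{47625}{2} + \left(\left(3 - -306 + 2 \left(-51\right)^{2}\right) + 22448\right)\right) = - 16420 \left(\frac{47625}{2} + \left(\left(3 + 306 + 2 \cdot 2601\right) + 22448\right)\right) = - 16420 \left(\frac{47625}{2} + \left(\left(3 + 306 + 5202\right) + 22448\right)\right) = - 16420 \left(\frac{47625}{2} + \left(5511 + 22448\right)\right) = - 16420 \left(\frac{47625}{2} + 27959\right) = \left(-16420\right) \frac{103543}{2} = -850088030$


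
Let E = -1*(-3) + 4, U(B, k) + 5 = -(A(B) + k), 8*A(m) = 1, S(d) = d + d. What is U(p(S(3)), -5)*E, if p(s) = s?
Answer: -7/8 ≈ -0.87500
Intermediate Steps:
S(d) = 2*d
A(m) = ⅛ (A(m) = (⅛)*1 = ⅛)
U(B, k) = -41/8 - k (U(B, k) = -5 - (⅛ + k) = -5 + (-⅛ - k) = -41/8 - k)
E = 7 (E = 3 + 4 = 7)
U(p(S(3)), -5)*E = (-41/8 - 1*(-5))*7 = (-41/8 + 5)*7 = -⅛*7 = -7/8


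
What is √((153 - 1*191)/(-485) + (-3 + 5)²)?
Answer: √959330/485 ≈ 2.0195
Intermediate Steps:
√((153 - 1*191)/(-485) + (-3 + 5)²) = √((153 - 191)*(-1/485) + 2²) = √(-38*(-1/485) + 4) = √(38/485 + 4) = √(1978/485) = √959330/485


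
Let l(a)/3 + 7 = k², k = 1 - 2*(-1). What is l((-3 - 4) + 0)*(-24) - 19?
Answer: -163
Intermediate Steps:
k = 3 (k = 1 + 2 = 3)
l(a) = 6 (l(a) = -21 + 3*3² = -21 + 3*9 = -21 + 27 = 6)
l((-3 - 4) + 0)*(-24) - 19 = 6*(-24) - 19 = -144 - 19 = -163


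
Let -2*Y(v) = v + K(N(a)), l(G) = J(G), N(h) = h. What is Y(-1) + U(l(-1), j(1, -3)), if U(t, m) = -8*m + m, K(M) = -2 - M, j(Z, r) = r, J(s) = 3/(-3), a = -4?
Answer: 41/2 ≈ 20.500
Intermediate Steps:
J(s) = -1 (J(s) = 3*(-1/3) = -1)
l(G) = -1
Y(v) = -1 - v/2 (Y(v) = -(v + (-2 - 1*(-4)))/2 = -(v + (-2 + 4))/2 = -(v + 2)/2 = -(2 + v)/2 = -1 - v/2)
U(t, m) = -7*m
Y(-1) + U(l(-1), j(1, -3)) = (-1 - 1/2*(-1)) - 7*(-3) = (-1 + 1/2) + 21 = -1/2 + 21 = 41/2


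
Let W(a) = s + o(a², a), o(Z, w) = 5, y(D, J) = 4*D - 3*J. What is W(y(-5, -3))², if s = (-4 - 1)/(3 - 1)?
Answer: 25/4 ≈ 6.2500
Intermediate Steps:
s = -5/2 ≈ -2.5000
y(D, J) = -3*J + 4*D
W(a) = 5/2 (W(a) = -5/2 + 5 = 5/2)
W(y(-5, -3))² = (5/2)² = 25/4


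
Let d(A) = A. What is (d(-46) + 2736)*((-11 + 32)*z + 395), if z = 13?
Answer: 1796920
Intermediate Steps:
(d(-46) + 2736)*((-11 + 32)*z + 395) = (-46 + 2736)*((-11 + 32)*13 + 395) = 2690*(21*13 + 395) = 2690*(273 + 395) = 2690*668 = 1796920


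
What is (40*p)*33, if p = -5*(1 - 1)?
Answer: 0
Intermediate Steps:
p = 0 (p = -5*0 = 0)
(40*p)*33 = (40*0)*33 = 0*33 = 0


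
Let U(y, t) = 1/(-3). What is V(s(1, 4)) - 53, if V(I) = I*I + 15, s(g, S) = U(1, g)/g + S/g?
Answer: -221/9 ≈ -24.556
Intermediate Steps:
U(y, t) = -⅓
s(g, S) = -1/(3*g) + S/g
V(I) = 15 + I² (V(I) = I² + 15 = 15 + I²)
V(s(1, 4)) - 53 = (15 + ((-⅓ + 4)/1)²) - 53 = (15 + (1*(11/3))²) - 53 = (15 + (11/3)²) - 53 = (15 + 121/9) - 53 = 256/9 - 53 = -221/9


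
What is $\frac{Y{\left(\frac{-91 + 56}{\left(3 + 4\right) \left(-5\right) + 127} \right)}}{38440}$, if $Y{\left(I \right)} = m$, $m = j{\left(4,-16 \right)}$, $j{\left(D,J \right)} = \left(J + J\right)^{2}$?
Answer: $\frac{128}{4805} \approx 0.026639$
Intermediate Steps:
$j{\left(D,J \right)} = 4 J^{2}$ ($j{\left(D,J \right)} = \left(2 J\right)^{2} = 4 J^{2}$)
$m = 1024$ ($m = 4 \left(-16\right)^{2} = 4 \cdot 256 = 1024$)
$Y{\left(I \right)} = 1024$
$\frac{Y{\left(\frac{-91 + 56}{\left(3 + 4\right) \left(-5\right) + 127} \right)}}{38440} = \frac{1024}{38440} = 1024 \cdot \frac{1}{38440} = \frac{128}{4805}$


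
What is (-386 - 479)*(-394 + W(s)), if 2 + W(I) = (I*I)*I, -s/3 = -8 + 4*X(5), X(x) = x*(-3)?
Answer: -7343216820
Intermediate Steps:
X(x) = -3*x
s = 204 (s = -3*(-8 + 4*(-3*5)) = -3*(-8 + 4*(-15)) = -3*(-8 - 60) = -3*(-68) = 204)
W(I) = -2 + I³ (W(I) = -2 + (I*I)*I = -2 + I²*I = -2 + I³)
(-386 - 479)*(-394 + W(s)) = (-386 - 479)*(-394 + (-2 + 204³)) = -865*(-394 + (-2 + 8489664)) = -865*(-394 + 8489662) = -865*8489268 = -7343216820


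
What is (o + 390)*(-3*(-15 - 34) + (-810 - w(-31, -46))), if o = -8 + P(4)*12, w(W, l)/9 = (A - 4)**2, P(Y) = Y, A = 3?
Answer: -288960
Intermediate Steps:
w(W, l) = 9 (w(W, l) = 9*(3 - 4)**2 = 9*(-1)**2 = 9*1 = 9)
o = 40 (o = -8 + 4*12 = -8 + 48 = 40)
(o + 390)*(-3*(-15 - 34) + (-810 - w(-31, -46))) = (40 + 390)*(-3*(-15 - 34) + (-810 - 1*9)) = 430*(-3*(-49) + (-810 - 9)) = 430*(147 - 819) = 430*(-672) = -288960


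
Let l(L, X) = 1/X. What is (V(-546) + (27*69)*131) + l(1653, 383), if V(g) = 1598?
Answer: 94084334/383 ≈ 2.4565e+5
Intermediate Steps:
(V(-546) + (27*69)*131) + l(1653, 383) = (1598 + (27*69)*131) + 1/383 = (1598 + 1863*131) + 1/383 = (1598 + 244053) + 1/383 = 245651 + 1/383 = 94084334/383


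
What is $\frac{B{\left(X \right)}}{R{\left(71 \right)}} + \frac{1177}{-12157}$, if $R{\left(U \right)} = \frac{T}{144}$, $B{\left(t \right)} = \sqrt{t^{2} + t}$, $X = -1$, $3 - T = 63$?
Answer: $- \frac{1177}{12157} \approx -0.096817$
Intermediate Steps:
$T = -60$ ($T = 3 - 63 = -60$)
$B{\left(t \right)} = \sqrt{t + t^{2}}$
$R{\left(U \right)} = - \frac{5}{12}$ ($R{\left(U \right)} = - \frac{60}{144} = \left(-60\right) \frac{1}{144} = - \frac{5}{12}$)
$\frac{B{\left(X \right)}}{R{\left(71 \right)}} + \frac{1177}{-12157} = \frac{\sqrt{- (1 - 1)}}{- \frac{5}{12}} + \frac{1177}{-12157} = \sqrt{\left(-1\right) 0} \left(- \frac{12}{5}\right) + 1177 \left(- \frac{1}{12157}\right) = \sqrt{0} \left(- \frac{12}{5}\right) - \frac{1177}{12157} = 0 \left(- \frac{12}{5}\right) - \frac{1177}{12157} = 0 - \frac{1177}{12157} = - \frac{1177}{12157}$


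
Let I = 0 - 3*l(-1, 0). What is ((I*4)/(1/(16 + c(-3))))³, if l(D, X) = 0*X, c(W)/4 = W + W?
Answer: 0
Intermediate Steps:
c(W) = 8*W (c(W) = 4*(W + W) = 4*(2*W) = 8*W)
l(D, X) = 0
I = 0 (I = 0 - 3*0 = 0 + 0 = 0)
((I*4)/(1/(16 + c(-3))))³ = ((0*4)/(1/(16 + 8*(-3))))³ = (0/(1/(16 - 24)))³ = (0/(1/(-8)))³ = (0/(-⅛))³ = (0*(-8))³ = 0³ = 0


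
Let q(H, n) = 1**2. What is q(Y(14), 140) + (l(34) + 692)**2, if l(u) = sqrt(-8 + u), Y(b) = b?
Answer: 478891 + 1384*sqrt(26) ≈ 4.8595e+5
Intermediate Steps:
q(H, n) = 1
q(Y(14), 140) + (l(34) + 692)**2 = 1 + (sqrt(-8 + 34) + 692)**2 = 1 + (sqrt(26) + 692)**2 = 1 + (692 + sqrt(26))**2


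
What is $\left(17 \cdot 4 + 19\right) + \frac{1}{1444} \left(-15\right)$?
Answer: $\frac{125613}{1444} \approx 86.99$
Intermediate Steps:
$\left(17 \cdot 4 + 19\right) + \frac{1}{1444} \left(-15\right) = \left(68 + 19\right) + \frac{1}{1444} \left(-15\right) = 87 - \frac{15}{1444} = \frac{125613}{1444}$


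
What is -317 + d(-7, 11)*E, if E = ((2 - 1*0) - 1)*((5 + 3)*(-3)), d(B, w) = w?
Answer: -581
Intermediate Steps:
E = -24 (E = ((2 + 0) - 1)*(8*(-3)) = (2 - 1)*(-24) = 1*(-24) = -24)
-317 + d(-7, 11)*E = -317 + 11*(-24) = -317 - 264 = -581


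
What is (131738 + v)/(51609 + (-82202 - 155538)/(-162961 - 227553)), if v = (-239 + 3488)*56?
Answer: 61248606274/10077137383 ≈ 6.0780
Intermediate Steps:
v = 181944 (v = 3249*56 = 181944)
(131738 + v)/(51609 + (-82202 - 155538)/(-162961 - 227553)) = (131738 + 181944)/(51609 + (-82202 - 155538)/(-162961 - 227553)) = 313682/(51609 - 237740/(-390514)) = 313682/(51609 - 237740*(-1/390514)) = 313682/(51609 + 118870/195257) = 313682/(10077137383/195257) = 313682*(195257/10077137383) = 61248606274/10077137383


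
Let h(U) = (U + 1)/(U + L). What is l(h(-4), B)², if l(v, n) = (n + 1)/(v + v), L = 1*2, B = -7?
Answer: 4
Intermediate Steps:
L = 2
h(U) = (1 + U)/(2 + U) (h(U) = (U + 1)/(U + 2) = (1 + U)/(2 + U))
l(v, n) = (1 + n)/(2*v) (l(v, n) = (1 + n)/((2*v)) = (1 + n)*(1/(2*v)) = (1 + n)/(2*v))
l(h(-4), B)² = ((1 - 7)/(2*(((1 - 4)/(2 - 4)))))² = ((½)*(-6)/(-3/(-2)))² = ((½)*(-6)/(-½*(-3)))² = ((½)*(-6)/(3/2))² = ((½)*(⅔)*(-6))² = (-2)² = 4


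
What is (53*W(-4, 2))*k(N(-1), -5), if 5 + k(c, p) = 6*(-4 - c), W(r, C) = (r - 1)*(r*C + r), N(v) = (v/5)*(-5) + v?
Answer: -92220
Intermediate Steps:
N(v) = 0 (N(v) = (v*(1/5))*(-5) + v = (v/5)*(-5) + v = -v + v = 0)
W(r, C) = (-1 + r)*(r + C*r) (W(r, C) = (-1 + r)*(C*r + r) = (-1 + r)*(r + C*r))
k(c, p) = -29 - 6*c (k(c, p) = -5 + 6*(-4 - c) = -5 + (-24 - 6*c) = -29 - 6*c)
(53*W(-4, 2))*k(N(-1), -5) = (53*(-4*(-1 - 4 - 1*2 + 2*(-4))))*(-29 - 6*0) = (53*(-4*(-1 - 4 - 2 - 8)))*(-29 + 0) = (53*(-4*(-15)))*(-29) = (53*60)*(-29) = 3180*(-29) = -92220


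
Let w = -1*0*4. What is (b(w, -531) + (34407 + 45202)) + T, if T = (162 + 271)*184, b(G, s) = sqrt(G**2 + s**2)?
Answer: 159812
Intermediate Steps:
w = 0 (w = 0*4 = 0)
T = 79672 (T = 433*184 = 79672)
(b(w, -531) + (34407 + 45202)) + T = (sqrt(0**2 + (-531)**2) + (34407 + 45202)) + 79672 = (sqrt(0 + 281961) + 79609) + 79672 = (sqrt(281961) + 79609) + 79672 = (531 + 79609) + 79672 = 80140 + 79672 = 159812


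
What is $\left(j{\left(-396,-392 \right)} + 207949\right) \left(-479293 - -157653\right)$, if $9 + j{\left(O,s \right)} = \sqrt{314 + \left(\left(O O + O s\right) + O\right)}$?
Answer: $-66881821600 - 321640 \sqrt{311966} \approx -6.7061 \cdot 10^{10}$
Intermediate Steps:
$j{\left(O,s \right)} = -9 + \sqrt{314 + O + O^{2} + O s}$ ($j{\left(O,s \right)} = -9 + \sqrt{314 + \left(\left(O O + O s\right) + O\right)} = -9 + \sqrt{314 + \left(\left(O^{2} + O s\right) + O\right)} = -9 + \sqrt{314 + \left(O + O^{2} + O s\right)} = -9 + \sqrt{314 + O + O^{2} + O s}$)
$\left(j{\left(-396,-392 \right)} + 207949\right) \left(-479293 - -157653\right) = \left(\left(-9 + \sqrt{314 - 396 + \left(-396\right)^{2} - -155232}\right) + 207949\right) \left(-479293 - -157653\right) = \left(\left(-9 + \sqrt{314 - 396 + 156816 + 155232}\right) + 207949\right) \left(-479293 + 157653\right) = \left(\left(-9 + \sqrt{311966}\right) + 207949\right) \left(-321640\right) = \left(207940 + \sqrt{311966}\right) \left(-321640\right) = -66881821600 - 321640 \sqrt{311966}$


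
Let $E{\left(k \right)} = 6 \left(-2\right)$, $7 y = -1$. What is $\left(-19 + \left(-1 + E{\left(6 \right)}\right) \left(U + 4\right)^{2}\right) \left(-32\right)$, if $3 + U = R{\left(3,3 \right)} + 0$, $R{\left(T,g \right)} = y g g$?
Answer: $\frac{31456}{49} \approx 641.96$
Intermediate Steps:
$y = - \frac{1}{7}$ ($y = \frac{1}{7} \left(-1\right) = - \frac{1}{7} \approx -0.14286$)
$R{\left(T,g \right)} = - \frac{g^{2}}{7}$ ($R{\left(T,g \right)} = - \frac{g}{7} g = - \frac{g^{2}}{7}$)
$E{\left(k \right)} = -12$
$U = - \frac{30}{7}$ ($U = -3 + \left(- \frac{3^{2}}{7} + 0\right) = -3 + \left(\left(- \frac{1}{7}\right) 9 + 0\right) = -3 + \left(- \frac{9}{7} + 0\right) = -3 - \frac{9}{7} = - \frac{30}{7} \approx -4.2857$)
$\left(-19 + \left(-1 + E{\left(6 \right)}\right) \left(U + 4\right)^{2}\right) \left(-32\right) = \left(-19 + \left(-1 - 12\right) \left(- \frac{30}{7} + 4\right)^{2}\right) \left(-32\right) = \left(-19 - 13 \left(- \frac{2}{7}\right)^{2}\right) \left(-32\right) = \left(-19 - \frac{52}{49}\right) \left(-32\right) = \left(- \frac{983}{49}\right) \left(-32\right) = \frac{31456}{49}$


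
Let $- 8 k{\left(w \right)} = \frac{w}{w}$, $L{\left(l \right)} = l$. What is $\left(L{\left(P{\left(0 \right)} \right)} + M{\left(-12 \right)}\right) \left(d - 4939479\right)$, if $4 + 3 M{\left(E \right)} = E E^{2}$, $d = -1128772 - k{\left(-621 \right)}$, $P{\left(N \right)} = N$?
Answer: $\frac{21020421031}{6} \approx 3.5034 \cdot 10^{9}$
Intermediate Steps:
$k{\left(w \right)} = - \frac{1}{8}$ ($k{\left(w \right)} = - \frac{w \frac{1}{w}}{8} = \left(- \frac{1}{8}\right) 1 = - \frac{1}{8}$)
$d = - \frac{9030175}{8}$ ($d = -1128772 - - \frac{1}{8} = -1128772 + \frac{1}{8} = - \frac{9030175}{8} \approx -1.1288 \cdot 10^{6}$)
$M{\left(E \right)} = - \frac{4}{3} + \frac{E^{3}}{3}$ ($M{\left(E \right)} = - \frac{4}{3} + \frac{E E^{2}}{3} = - \frac{4}{3} + \frac{E^{3}}{3}$)
$\left(L{\left(P{\left(0 \right)} \right)} + M{\left(-12 \right)}\right) \left(d - 4939479\right) = \left(0 + \left(- \frac{4}{3} + \frac{\left(-12\right)^{3}}{3}\right)\right) \left(- \frac{9030175}{8} - 4939479\right) = \left(0 + \left(- \frac{4}{3} + \frac{1}{3} \left(-1728\right)\right)\right) \left(- \frac{48546007}{8}\right) = \left(0 - \frac{1732}{3}\right) \left(- \frac{48546007}{8}\right) = \left(- \frac{1732}{3}\right) \left(- \frac{48546007}{8}\right) = \frac{21020421031}{6}$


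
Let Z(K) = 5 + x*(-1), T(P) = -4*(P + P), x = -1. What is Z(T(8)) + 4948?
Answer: 4954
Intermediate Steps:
T(P) = -8*P
Z(K) = 6 (Z(K) = 5 - 1*(-1) = 5 + 1 = 6)
Z(T(8)) + 4948 = 6 + 4948 = 4954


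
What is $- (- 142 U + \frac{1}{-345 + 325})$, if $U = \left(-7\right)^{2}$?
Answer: $\frac{139161}{20} \approx 6958.0$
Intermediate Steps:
$U = 49$
$- (- 142 U + \frac{1}{-345 + 325}) = - (\left(-142\right) 49 + \frac{1}{-345 + 325}) = - (-6958 + \frac{1}{-20}) = - (-6958 - \frac{1}{20}) = \left(-1\right) \left(- \frac{139161}{20}\right) = \frac{139161}{20}$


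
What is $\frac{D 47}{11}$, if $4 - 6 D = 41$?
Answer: $- \frac{1739}{66} \approx -26.348$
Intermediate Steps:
$D = - \frac{37}{6}$ ($D = \frac{2}{3} - \frac{41}{6} = - \frac{37}{6} \approx -6.1667$)
$\frac{D 47}{11} = \frac{\left(- \frac{37}{6}\right) 47}{11} = \left(- \frac{1739}{6}\right) \frac{1}{11} = - \frac{1739}{66}$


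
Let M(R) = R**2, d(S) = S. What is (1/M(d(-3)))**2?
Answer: 1/81 ≈ 0.012346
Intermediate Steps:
(1/M(d(-3)))**2 = (1/((-3)**2))**2 = (1/9)**2 = 1/81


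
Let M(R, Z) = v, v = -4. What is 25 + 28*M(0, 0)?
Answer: -87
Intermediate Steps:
M(R, Z) = -4
25 + 28*M(0, 0) = 25 + 28*(-4) = 25 - 112 = -87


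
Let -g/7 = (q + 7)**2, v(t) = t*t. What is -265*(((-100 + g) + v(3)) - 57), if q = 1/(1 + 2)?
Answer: 1250800/9 ≈ 1.3898e+5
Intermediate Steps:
q = 1/3 ≈ 0.33333
v(t) = t**2
g = -3388/9 (g = -7*(1/3 + 7)**2 = -7*(22/3)**2 = -7*484/9 = -3388/9 ≈ -376.44)
-265*(((-100 + g) + v(3)) - 57) = -265*(((-100 - 3388/9) + 3**2) - 57) = -265*((-4288/9 + 9) - 57) = -265*(-4207/9 - 57) = -265*(-4720/9) = 1250800/9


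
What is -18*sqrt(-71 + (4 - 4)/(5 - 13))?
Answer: -18*I*sqrt(71) ≈ -151.67*I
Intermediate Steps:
-18*sqrt(-71 + (4 - 4)/(5 - 13)) = -18*sqrt(-71 + 0/(-8)) = -18*sqrt(-71 + 0*(-1/8)) = -18*sqrt(-71 + 0) = -18*I*sqrt(71)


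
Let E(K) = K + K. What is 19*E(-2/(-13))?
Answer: 76/13 ≈ 5.8462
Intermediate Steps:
E(K) = 2*K
19*E(-2/(-13)) = 19*(2*(-2/(-13))) = 19*(2*(-2*(-1/13))) = 19*(2*(2/13)) = 19*(4/13) = 76/13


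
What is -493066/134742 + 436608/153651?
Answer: -2821774805/3450540507 ≈ -0.81778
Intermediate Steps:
-493066/134742 + 436608/153651 = -493066*1/134742 + 436608*(1/153651) = -246533/67371 + 145536/51217 = -2821774805/3450540507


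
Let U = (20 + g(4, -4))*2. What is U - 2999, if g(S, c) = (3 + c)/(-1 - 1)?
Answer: -2958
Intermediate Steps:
g(S, c) = -3/2 - c/2 (g(S, c) = (3 + c)/(-2) = (3 + c)*(-½) = -3/2 - c/2)
U = 41 (U = (20 + (-3/2 - ½*(-4)))*2 = (20 + (-3/2 + 2))*2 = (20 + ½)*2 = (41/2)*2 = 41)
U - 2999 = 41 - 2999 = -2958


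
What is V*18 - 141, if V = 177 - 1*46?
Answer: 2217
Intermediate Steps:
V = 131 (V = 177 - 46 = 131)
V*18 - 141 = 131*18 - 141 = 2358 - 141 = 2217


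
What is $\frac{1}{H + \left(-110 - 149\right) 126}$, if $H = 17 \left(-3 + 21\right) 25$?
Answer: $- \frac{1}{24984} \approx -4.0026 \cdot 10^{-5}$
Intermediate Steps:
$H = 7650$ ($H = 17 \cdot 18 \cdot 25 = 306 \cdot 25 = 7650$)
$\frac{1}{H + \left(-110 - 149\right) 126} = \frac{1}{7650 + \left(-110 - 149\right) 126} = \frac{1}{7650 - 32634} = \frac{1}{-24984} = - \frac{1}{24984}$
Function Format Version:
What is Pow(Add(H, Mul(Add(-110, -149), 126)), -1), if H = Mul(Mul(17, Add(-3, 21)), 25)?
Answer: Rational(-1, 24984) ≈ -4.0026e-5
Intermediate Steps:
H = 7650 (H = Mul(Mul(17, 18), 25) = Mul(306, 25) = 7650)
Pow(Add(H, Mul(Add(-110, -149), 126)), -1) = Pow(Add(7650, Mul(Add(-110, -149), 126)), -1) = Pow(Add(7650, Mul(-259, 126)), -1) = Pow(Add(7650, -32634), -1) = Pow(-24984, -1) = Rational(-1, 24984)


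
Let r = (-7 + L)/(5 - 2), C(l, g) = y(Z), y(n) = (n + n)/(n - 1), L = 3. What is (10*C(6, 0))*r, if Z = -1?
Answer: -40/3 ≈ -13.333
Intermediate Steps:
y(n) = 2*n/(-1 + n) (y(n) = (2*n)/(-1 + n) = 2*n/(-1 + n))
C(l, g) = 1 (C(l, g) = 2*(-1)/(-1 - 1) = 2*(-1)/(-2) = 2*(-1)*(-½) = 1)
r = -4/3 (r = (-7 + 3)/(5 - 2) = -4/3 ≈ -1.3333)
(10*C(6, 0))*r = (10*1)*(-4/3) = 10*(-4/3) = -40/3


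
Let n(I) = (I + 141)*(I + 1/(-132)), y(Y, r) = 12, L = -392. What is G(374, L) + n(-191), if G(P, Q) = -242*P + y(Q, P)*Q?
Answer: -5653667/66 ≈ -85662.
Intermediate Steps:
G(P, Q) = -242*P + 12*Q
n(I) = (141 + I)*(-1/132 + I) (n(I) = (141 + I)*(I - 1/132) = (141 + I)*(-1/132 + I))
G(374, L) + n(-191) = (-242*374 + 12*(-392)) + (-47/44 + (-191)**2 + (18611/132)*(-191)) = (-90508 - 4704) + (-47/44 + 36481 - 3554701/132) = -95212 + 630325/66 = -5653667/66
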